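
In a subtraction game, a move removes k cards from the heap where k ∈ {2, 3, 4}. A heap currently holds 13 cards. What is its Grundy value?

0

Build the Grundy sequence with g(k) = mex{g(k−s) : s ∈ {2, 3, 4}, s ≤ k}:
k:     0  1  2  3  4  5  6  7  8  9 10 11 12 13
g(k):  0  0  1  1  2  2  0  0  1  1  2  2  0  0
So g(13) = 0.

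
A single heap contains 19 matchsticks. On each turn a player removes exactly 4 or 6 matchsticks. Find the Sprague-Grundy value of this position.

Compute g(0), g(1), … for moves {4, 6}:
k:     0  1  2  3  4  5  6  7  8  9 10 11 12 13 14 15 16 17 18 19
g(k):  0  0  0  0  1  1  1  1  2  2  0  0  0  0  1  1  1  1  2  2
So g(19) = 2.

2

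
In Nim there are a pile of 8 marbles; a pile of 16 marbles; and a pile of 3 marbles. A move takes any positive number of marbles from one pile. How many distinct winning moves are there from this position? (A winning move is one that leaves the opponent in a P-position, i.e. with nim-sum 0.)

Compute the nim-sum pairwise:
8 ^ 16 = 24
24 ^ 3 = 27
The overall nim-sum is X = 27. A pile of size p has a winning move iff p XOR X < p (reduce it to p XOR X).
  8: 8 XOR 27 = 19 ≥ 8 — no move.
  16: 16 XOR 27 = 11 < 16 — winning move (to 11).
  3: 3 XOR 27 = 24 ≥ 3 — no move.
That gives 1 winning move.

1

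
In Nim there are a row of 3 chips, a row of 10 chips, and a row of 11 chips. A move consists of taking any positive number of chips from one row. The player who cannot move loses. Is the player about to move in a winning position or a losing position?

Nim-sum: 3 ^ 10 ^ 11 = 2.
The nim-sum is 2 ≠ 0, so this is an N-position: the player to move can win.

Winning position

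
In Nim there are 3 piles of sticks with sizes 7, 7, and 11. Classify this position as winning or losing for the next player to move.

Nim-sum: 7 ^ 7 ^ 11 = 11.
The nim-sum is 11 ≠ 0, so this is an N-position: the player to move can win.

Winning position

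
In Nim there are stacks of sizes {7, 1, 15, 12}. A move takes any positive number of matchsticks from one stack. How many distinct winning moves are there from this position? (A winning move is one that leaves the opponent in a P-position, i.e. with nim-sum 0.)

3

Nim-sum: 7 XOR 1 XOR 15 XOR 12 = 5.
The overall nim-sum is X = 5. A stack of size p has a winning move iff p XOR X < p (reduce it to p XOR X).
  7: 7 XOR 5 = 2 < 7 — winning move (to 2).
  1: 1 XOR 5 = 4 ≥ 1 — no move.
  15: 15 XOR 5 = 10 < 15 — winning move (to 10).
  12: 12 XOR 5 = 9 < 12 — winning move (to 9).
That gives 3 winning moves.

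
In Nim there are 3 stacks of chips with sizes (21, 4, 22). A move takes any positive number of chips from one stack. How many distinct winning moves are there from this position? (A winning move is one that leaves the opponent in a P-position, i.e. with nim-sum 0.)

3

Write each in binary and XOR column by column:
  10101  (21)
  00100  (4)
  10110  (22)
  -----
  00111  (7)
The overall nim-sum is X = 7. A stack of size p has a winning move iff p XOR X < p (reduce it to p XOR X).
  21: 21 XOR 7 = 18 < 21 — winning move (to 18).
  4: 4 XOR 7 = 3 < 4 — winning move (to 3).
  22: 22 XOR 7 = 17 < 22 — winning move (to 17).
That gives 3 winning moves.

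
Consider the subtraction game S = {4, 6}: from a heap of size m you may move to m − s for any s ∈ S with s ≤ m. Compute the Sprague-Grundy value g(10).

Compute g(0), g(1), … for moves {4, 6}:
k:     0  1  2  3  4  5  6  7  8  9 10
g(k):  0  0  0  0  1  1  1  1  2  2  0
So g(10) = 0.

0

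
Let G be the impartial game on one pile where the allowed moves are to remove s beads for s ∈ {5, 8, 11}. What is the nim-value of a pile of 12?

2

Grundy values for subtraction set {5, 8, 11}:
g(0) = mex{} = 0
g(1) = mex{} = 0
g(2) = mex{} = 0
g(3) = mex{} = 0
g(4) = mex{} = 0
g(5) = mex{0} = 1
g(6) = mex{0} = 1
g(7) = mex{0} = 1
g(8) = mex{0} = 1
g(9) = mex{0} = 1
g(10) = mex{0,1} = 2
g(11) = mex{0,1} = 2
g(12) = mex{0,1} = 2
So g(12) = 2.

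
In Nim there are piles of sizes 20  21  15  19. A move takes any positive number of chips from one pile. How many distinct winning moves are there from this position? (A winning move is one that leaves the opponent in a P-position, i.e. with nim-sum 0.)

3

Nim-sum: 20 XOR 21 XOR 15 XOR 19 = 29.
The overall nim-sum is X = 29. A pile of size p has a winning move iff p XOR X < p (reduce it to p XOR X).
  20: 20 XOR 29 = 9 < 20 — winning move (to 9).
  21: 21 XOR 29 = 8 < 21 — winning move (to 8).
  15: 15 XOR 29 = 18 ≥ 15 — no move.
  19: 19 XOR 29 = 14 < 19 — winning move (to 14).
That gives 3 winning moves.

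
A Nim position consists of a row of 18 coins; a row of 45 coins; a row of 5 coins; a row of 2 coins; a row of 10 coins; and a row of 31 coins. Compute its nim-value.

45

Nim-sum: 18 ^ 45 ^ 5 ^ 2 ^ 10 ^ 31 = 45.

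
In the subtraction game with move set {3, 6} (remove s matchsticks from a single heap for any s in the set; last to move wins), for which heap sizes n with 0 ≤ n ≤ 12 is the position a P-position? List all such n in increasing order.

Compute g(0), g(1), … for moves {3, 6}:
k:     0  1  2  3  4  5  6  7  8  9 10 11 12
g(k):  0  0  0  1  1  1  2  2  2  0  0  0  1
The P-positions (g = 0) in 0..12 are 0, 1, 2, 9, 10, 11.

0, 1, 2, 9, 10, 11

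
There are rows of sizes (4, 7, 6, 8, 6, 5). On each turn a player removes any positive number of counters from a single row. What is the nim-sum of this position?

14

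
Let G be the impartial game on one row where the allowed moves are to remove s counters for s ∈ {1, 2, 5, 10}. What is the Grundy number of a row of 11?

2

Compute g(0), g(1), … for moves {1, 2, 5, 10}:
g(0) = mex{} = 0
g(1) = mex{0} = 1
g(2) = mex{0,1} = 2
g(3) = mex{1,2} = 0
g(4) = mex{0,2} = 1
g(5) = mex{0,1} = 2
g(6) = mex{1,2} = 0
g(7) = mex{0,2} = 1
g(8) = mex{0,1} = 2
g(9) = mex{1,2} = 0
g(10) = mex{0,2} = 1
g(11) = mex{0,1} = 2
So g(11) = 2.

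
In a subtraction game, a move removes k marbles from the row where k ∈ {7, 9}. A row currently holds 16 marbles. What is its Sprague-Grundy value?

0

Grundy values for subtraction set {7, 9}:
k:     0  1  2  3  4  5  6  7  8  9 10 11 12 13 14 15 16
g(k):  0  0  0  0  0  0  0  1  1  1  1  1  1  1  2  2  0
So g(16) = 0.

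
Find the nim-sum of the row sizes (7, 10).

Bitwise XOR of the heap sizes:
  0111  (7)
  1010  (10)
  ----
  1101  (13)

13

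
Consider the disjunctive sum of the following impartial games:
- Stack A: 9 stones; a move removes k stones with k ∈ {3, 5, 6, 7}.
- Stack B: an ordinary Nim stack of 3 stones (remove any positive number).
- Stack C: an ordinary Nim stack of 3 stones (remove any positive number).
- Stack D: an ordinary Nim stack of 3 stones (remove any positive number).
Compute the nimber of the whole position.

Build the Grundy sequence for stack A with g(k) = mex{g(k−s) : s ∈ {3, 5, 6, 7}, s ≤ k}:
g(0) = mex{} = 0
g(1) = mex{} = 0
g(2) = mex{} = 0
g(3) = mex{0} = 1
g(4) = mex{0} = 1
g(5) = mex{0} = 1
g(6) = mex{0,1} = 2
g(7) = mex{0,1} = 2
g(8) = mex{0,1} = 2
g(9) = mex{0,1,2} = 3
So g(9) = 3.
Stack B is a plain Nim stack of size 3, so its Grundy value is 3.
Stack C is a plain Nim stack of size 3, so its Grundy value is 3.
Stack D is a plain Nim stack of size 3, so its Grundy value is 3.
By the Sprague-Grundy theorem, the Grundy value of a sum of independent games is the XOR of the component values.
Combined value = 3 XOR 3 XOR 3 XOR 3 = 0.

0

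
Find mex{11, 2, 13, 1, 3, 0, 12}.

4

The values 0, 1, 2, 3 are all present; 4 is the first non-negative integer missing from the set.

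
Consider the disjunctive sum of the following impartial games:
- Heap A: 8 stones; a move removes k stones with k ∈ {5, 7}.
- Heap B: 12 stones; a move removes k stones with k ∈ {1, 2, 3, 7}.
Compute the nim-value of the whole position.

Build the Grundy sequence for heap A with g(k) = mex{g(k−s) : s ∈ {5, 7}, s ≤ k}:
k:     0  1  2  3  4  5  6  7  8
g(k):  0  0  0  0  0  1  1  1  1
So g(8) = 1.
Grundy values for heap B (subtraction set {1, 2, 3, 7}):
k:     0  1  2  3  4  5  6  7  8  9 10 11 12
g(k):  0  1  2  3  0  1  2  3  0  1  2  3  0
So g(12) = 0.
The value of a disjunctive sum is the nim-sum of the parts.
Combined value = 1 XOR 0 = 1.

1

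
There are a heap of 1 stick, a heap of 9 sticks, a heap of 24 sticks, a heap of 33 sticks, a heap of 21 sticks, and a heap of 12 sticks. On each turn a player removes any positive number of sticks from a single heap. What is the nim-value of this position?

40

Nim-sum: 1 XOR 9 XOR 24 XOR 33 XOR 21 XOR 12 = 40.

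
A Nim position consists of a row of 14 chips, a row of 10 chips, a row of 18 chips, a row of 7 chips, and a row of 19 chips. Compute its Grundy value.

Bitwise XOR of the heap sizes:
  01110  (14)
  01010  (10)
  10010  (18)
  00111  (7)
  10011  (19)
  -----
  00010  (2)

2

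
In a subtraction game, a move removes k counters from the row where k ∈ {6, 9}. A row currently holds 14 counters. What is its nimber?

2

Build the Grundy sequence with g(k) = mex{g(k−s) : s ∈ {6, 9}, s ≤ k}:
g(0) = mex{} = 0
g(1) = mex{} = 0
g(2) = mex{} = 0
g(3) = mex{} = 0
g(4) = mex{} = 0
g(5) = mex{} = 0
g(6) = mex{0} = 1
g(7) = mex{0} = 1
g(8) = mex{0} = 1
g(9) = mex{0} = 1
g(10) = mex{0} = 1
g(11) = mex{0} = 1
g(12) = mex{0,1} = 2
g(13) = mex{0,1} = 2
g(14) = mex{0,1} = 2
So g(14) = 2.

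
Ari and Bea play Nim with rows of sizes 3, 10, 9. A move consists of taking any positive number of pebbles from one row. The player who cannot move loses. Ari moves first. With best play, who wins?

Bea wins

Compute the nim-sum pairwise:
3 ^ 10 = 9
9 ^ 9 = 0
The nim-sum is 0, so this is a P-position: the player to move is in a losing position under optimal play; Ari is about to move from it and so loses — Bea wins.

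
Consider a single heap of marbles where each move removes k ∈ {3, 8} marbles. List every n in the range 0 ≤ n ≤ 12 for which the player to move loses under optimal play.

Build the Grundy sequence with g(k) = mex{g(k−s) : s ∈ {3, 8}, s ≤ k}:
k:     0  1  2  3  4  5  6  7  8  9 10 11 12
g(k):  0  0  0  1  1  1  0  0  2  1  1  0  0
The P-positions (g = 0) in 0..12 are 0, 1, 2, 6, 7, 11, 12.

0, 1, 2, 6, 7, 11, 12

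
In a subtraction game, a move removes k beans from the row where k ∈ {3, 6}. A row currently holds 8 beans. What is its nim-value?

2

Compute g(0), g(1), … for moves {3, 6}:
k:     0  1  2  3  4  5  6  7  8
g(k):  0  0  0  1  1  1  2  2  2
So g(8) = 2.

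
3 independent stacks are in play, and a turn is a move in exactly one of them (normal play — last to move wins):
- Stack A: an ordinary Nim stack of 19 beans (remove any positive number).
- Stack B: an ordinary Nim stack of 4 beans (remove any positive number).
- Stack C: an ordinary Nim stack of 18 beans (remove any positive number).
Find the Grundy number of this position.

5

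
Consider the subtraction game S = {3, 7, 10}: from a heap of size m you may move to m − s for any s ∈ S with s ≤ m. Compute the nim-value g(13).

2

Grundy values for subtraction set {3, 7, 10}:
k:     0  1  2  3  4  5  6  7  8  9 10 11 12 13
g(k):  0  0  0  1  1  1  0  2  2  1  3  3  2  2
So g(13) = 2.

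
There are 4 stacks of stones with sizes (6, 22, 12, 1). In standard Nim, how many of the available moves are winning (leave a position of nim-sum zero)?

1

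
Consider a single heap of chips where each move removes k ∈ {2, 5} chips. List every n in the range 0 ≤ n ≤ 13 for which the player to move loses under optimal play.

0, 1, 4, 7, 8, 11

Build the Grundy sequence with g(k) = mex{g(k−s) : s ∈ {2, 5}, s ≤ k}:
g(0) = mex{} = 0
g(1) = mex{} = 0
g(2) = mex{0} = 1
g(3) = mex{0} = 1
g(4) = mex{1} = 0
g(5) = mex{0,1} = 2
g(6) = mex{0} = 1
g(7) = mex{1,2} = 0
g(8) = mex{1} = 0
g(9) = mex{0} = 1
g(10) = mex{0,2} = 1
g(11) = mex{1} = 0
g(12) = mex{0,1} = 2
g(13) = mex{0} = 1
The P-positions (g = 0) in 0..13 are 0, 1, 4, 7, 8, 11.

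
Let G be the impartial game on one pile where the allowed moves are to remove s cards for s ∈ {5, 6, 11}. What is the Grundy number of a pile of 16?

0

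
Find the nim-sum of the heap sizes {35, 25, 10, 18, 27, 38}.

31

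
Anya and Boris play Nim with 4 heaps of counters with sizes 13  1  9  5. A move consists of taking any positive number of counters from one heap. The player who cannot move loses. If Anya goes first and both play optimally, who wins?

Boris wins

Nim-sum: 13 ⊕ 1 ⊕ 9 ⊕ 5 = 0.
The nim-sum is 0, so this is a P-position: the player to move is in a losing position under optimal play; Anya is about to move from it and so loses — Boris wins.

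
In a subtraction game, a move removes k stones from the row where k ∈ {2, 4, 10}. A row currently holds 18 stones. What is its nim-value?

Compute g(0), g(1), … for moves {2, 4, 10}:
k:     0  1  2  3  4  5  6  7  8  9 10 11 12 13 14 15 16 17 18
g(k):  0  0  1  1  2  2  0  0  1  1  2  2  0  0  1  1  2  2  0
So g(18) = 0.

0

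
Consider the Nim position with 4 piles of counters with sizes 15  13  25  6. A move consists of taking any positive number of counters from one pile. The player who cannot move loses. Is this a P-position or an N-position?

Nim-sum: 15 ⊕ 13 ⊕ 25 ⊕ 6 = 29.
The nim-sum is 29 ≠ 0, so this is an N-position: the player to move can win.

N-position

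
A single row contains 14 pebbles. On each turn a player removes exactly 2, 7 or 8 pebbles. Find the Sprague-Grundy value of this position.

0

Compute g(0), g(1), … for moves {2, 7, 8}:
g(0) = mex{} = 0
g(1) = mex{} = 0
g(2) = mex{0} = 1
g(3) = mex{0} = 1
g(4) = mex{1} = 0
g(5) = mex{1} = 0
g(6) = mex{0} = 1
g(7) = mex{0} = 1
g(8) = mex{0,1} = 2
g(9) = mex{0,1} = 2
g(10) = mex{1,2} = 0
g(11) = mex{0,1,2} = 3
g(12) = mex{0} = 1
g(13) = mex{0,1,3} = 2
g(14) = mex{1} = 0
So g(14) = 0.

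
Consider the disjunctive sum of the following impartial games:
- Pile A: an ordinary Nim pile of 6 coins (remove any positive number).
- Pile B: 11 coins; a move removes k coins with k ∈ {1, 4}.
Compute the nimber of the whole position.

7

Pile A is a plain Nim pile of size 6, so its Grundy value is 6.
For pile B, compute g(0), g(1), … with moves {1, 4}:
k:     0  1  2  3  4  5  6  7  8  9 10 11
g(k):  0  1  0  1  2  0  1  0  1  2  0  1
So g(11) = 1.
By the Sprague-Grundy theorem, the Grundy value of a sum of independent games is the XOR of the component values.
Combined value = 6 ⊕ 1 = 7.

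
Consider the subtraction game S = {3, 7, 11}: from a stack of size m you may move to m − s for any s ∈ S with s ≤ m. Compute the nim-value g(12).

Build the Grundy sequence with g(k) = mex{g(k−s) : s ∈ {3, 7, 11}, s ≤ k}:
k:     0  1  2  3  4  5  6  7  8  9 10 11 12
g(k):  0  0  0  1  1  1  0  2  2  1  0  3  2
So g(12) = 2.

2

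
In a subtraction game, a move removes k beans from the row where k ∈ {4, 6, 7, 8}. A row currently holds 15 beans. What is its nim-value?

0

Build the Grundy sequence with g(k) = mex{g(k−s) : s ∈ {4, 6, 7, 8}, s ≤ k}:
k:     0  1  2  3  4  5  6  7  8  9 10 11 12 13 14 15
g(k):  0  0  0  0  1  1  1  1  2  2  2  2  0  0  0  0
So g(15) = 0.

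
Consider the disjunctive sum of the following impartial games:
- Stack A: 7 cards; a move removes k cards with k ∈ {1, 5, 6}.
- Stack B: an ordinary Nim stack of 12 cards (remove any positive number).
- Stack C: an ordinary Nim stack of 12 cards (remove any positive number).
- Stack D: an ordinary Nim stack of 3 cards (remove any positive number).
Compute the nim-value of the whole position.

For stack A, compute g(0), g(1), … with moves {1, 5, 6}:
k:     0  1  2  3  4  5  6  7
g(k):  0  1  0  1  0  1  2  3
So g(7) = 3.
Stack B is a plain Nim stack of size 12, so its Grundy value is 12.
Stack C is a plain Nim stack of size 12, so its Grundy value is 12.
Stack D is a plain Nim stack of size 3, so its Grundy value is 3.
By the Sprague-Grundy theorem, the Grundy value of a sum of independent games is the XOR of the component values.
Combined value = 3 XOR 12 XOR 12 XOR 3 = 0.

0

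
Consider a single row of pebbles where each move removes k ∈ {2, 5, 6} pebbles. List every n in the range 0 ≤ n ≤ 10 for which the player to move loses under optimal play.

0, 1, 4, 8

Grundy values for subtraction set {2, 5, 6}:
g(0) = mex{} = 0
g(1) = mex{} = 0
g(2) = mex{0} = 1
g(3) = mex{0} = 1
g(4) = mex{1} = 0
g(5) = mex{0,1} = 2
g(6) = mex{0} = 1
g(7) = mex{0,1,2} = 3
g(8) = mex{1} = 0
g(9) = mex{0,1,3} = 2
g(10) = mex{0,2} = 1
The P-positions (g = 0) in 0..10 are 0, 1, 4, 8.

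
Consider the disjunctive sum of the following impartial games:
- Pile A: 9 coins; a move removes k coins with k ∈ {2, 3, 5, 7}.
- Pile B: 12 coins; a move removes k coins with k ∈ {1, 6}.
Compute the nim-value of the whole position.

1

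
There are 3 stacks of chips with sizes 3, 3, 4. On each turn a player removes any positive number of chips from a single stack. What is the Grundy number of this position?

4

Compute the nim-sum pairwise:
3 XOR 3 = 0
0 XOR 4 = 4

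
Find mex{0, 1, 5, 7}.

The values 0, 1 are all present; 2 is the first non-negative integer missing from the set.

2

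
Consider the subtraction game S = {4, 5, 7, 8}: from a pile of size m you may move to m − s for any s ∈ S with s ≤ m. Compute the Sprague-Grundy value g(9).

2

Build the Grundy sequence with g(k) = mex{g(k−s) : s ∈ {4, 5, 7, 8}, s ≤ k}:
k:     0  1  2  3  4  5  6  7  8  9
g(k):  0  0  0  0  1  1  1  1  2  2
So g(9) = 2.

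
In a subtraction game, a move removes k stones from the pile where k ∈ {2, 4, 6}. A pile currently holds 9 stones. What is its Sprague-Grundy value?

Compute g(0), g(1), … for moves {2, 4, 6}:
g(0) = mex{} = 0
g(1) = mex{} = 0
g(2) = mex{0} = 1
g(3) = mex{0} = 1
g(4) = mex{0,1} = 2
g(5) = mex{0,1} = 2
g(6) = mex{0,1,2} = 3
g(7) = mex{0,1,2} = 3
g(8) = mex{1,2,3} = 0
g(9) = mex{1,2,3} = 0
So g(9) = 0.

0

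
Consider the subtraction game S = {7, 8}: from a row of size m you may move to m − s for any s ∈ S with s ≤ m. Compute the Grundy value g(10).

Build the Grundy sequence with g(k) = mex{g(k−s) : s ∈ {7, 8}, s ≤ k}:
g(0) = mex{} = 0
g(1) = mex{} = 0
g(2) = mex{} = 0
g(3) = mex{} = 0
g(4) = mex{} = 0
g(5) = mex{} = 0
g(6) = mex{} = 0
g(7) = mex{0} = 1
g(8) = mex{0} = 1
g(9) = mex{0} = 1
g(10) = mex{0} = 1
So g(10) = 1.

1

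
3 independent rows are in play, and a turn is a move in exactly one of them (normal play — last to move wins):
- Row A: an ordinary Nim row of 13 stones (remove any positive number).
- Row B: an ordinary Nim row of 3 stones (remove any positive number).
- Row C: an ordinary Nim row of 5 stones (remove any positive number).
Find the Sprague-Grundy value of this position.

11

Row A is a plain Nim row of size 13, so its Grundy value is 13.
Row B is a plain Nim row of size 3, so its Grundy value is 3.
Row C is a plain Nim row of size 5, so its Grundy value is 5.
The value of a disjunctive sum is the nim-sum of the parts.
Combined value = 13 XOR 3 XOR 5 = 11.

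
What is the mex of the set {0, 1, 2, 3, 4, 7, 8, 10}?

5

The values 0, 1, 2, 3, 4 are all present; 5 is the first non-negative integer missing from the set.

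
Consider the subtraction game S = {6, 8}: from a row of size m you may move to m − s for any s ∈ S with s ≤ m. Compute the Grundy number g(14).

0

Build the Grundy sequence with g(k) = mex{g(k−s) : s ∈ {6, 8}, s ≤ k}:
g(0) = mex{} = 0
g(1) = mex{} = 0
g(2) = mex{} = 0
g(3) = mex{} = 0
g(4) = mex{} = 0
g(5) = mex{} = 0
g(6) = mex{0} = 1
g(7) = mex{0} = 1
g(8) = mex{0} = 1
g(9) = mex{0} = 1
g(10) = mex{0} = 1
g(11) = mex{0} = 1
g(12) = mex{0,1} = 2
g(13) = mex{0,1} = 2
g(14) = mex{1} = 0
So g(14) = 0.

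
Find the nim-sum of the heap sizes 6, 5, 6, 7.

2

Compute the nim-sum pairwise:
6 ^ 5 = 3
3 ^ 6 = 5
5 ^ 7 = 2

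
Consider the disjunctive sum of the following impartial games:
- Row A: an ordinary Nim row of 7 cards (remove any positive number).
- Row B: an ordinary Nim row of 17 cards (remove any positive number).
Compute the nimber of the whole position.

22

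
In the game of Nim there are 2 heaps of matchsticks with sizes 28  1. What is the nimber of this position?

29

Nim-sum: 28 ^ 1 = 29.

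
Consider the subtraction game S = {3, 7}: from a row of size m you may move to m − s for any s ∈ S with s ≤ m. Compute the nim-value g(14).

1

Compute g(0), g(1), … for moves {3, 7}:
g(0) = mex{} = 0
g(1) = mex{} = 0
g(2) = mex{} = 0
g(3) = mex{0} = 1
g(4) = mex{0} = 1
g(5) = mex{0} = 1
g(6) = mex{1} = 0
g(7) = mex{0,1} = 2
g(8) = mex{0,1} = 2
g(9) = mex{0} = 1
g(10) = mex{1,2} = 0
g(11) = mex{1,2} = 0
g(12) = mex{1} = 0
g(13) = mex{0} = 1
g(14) = mex{0,2} = 1
So g(14) = 1.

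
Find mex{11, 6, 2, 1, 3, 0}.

4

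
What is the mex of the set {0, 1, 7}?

2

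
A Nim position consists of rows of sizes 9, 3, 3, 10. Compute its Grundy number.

Compute the nim-sum pairwise:
9 ^ 3 = 10
10 ^ 3 = 9
9 ^ 10 = 3

3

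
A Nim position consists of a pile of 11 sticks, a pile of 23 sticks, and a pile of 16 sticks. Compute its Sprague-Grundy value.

12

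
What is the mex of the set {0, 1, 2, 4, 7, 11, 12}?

3

The values 0, 1, 2 are all present; 3 is the first non-negative integer missing from the set.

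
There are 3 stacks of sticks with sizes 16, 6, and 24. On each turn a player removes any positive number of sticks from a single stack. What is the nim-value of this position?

14

Nim-sum: 16 ⊕ 6 ⊕ 24 = 14.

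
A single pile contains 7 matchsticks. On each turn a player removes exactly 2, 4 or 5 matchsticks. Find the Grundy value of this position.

Grundy values for subtraction set {2, 4, 5}:
k:     0  1  2  3  4  5  6  7
g(k):  0  0  1  1  2  2  3  0
So g(7) = 0.

0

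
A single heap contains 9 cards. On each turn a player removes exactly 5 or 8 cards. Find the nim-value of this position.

Build the Grundy sequence with g(k) = mex{g(k−s) : s ∈ {5, 8}, s ≤ k}:
k:     0  1  2  3  4  5  6  7  8  9
g(k):  0  0  0  0  0  1  1  1  1  1
So g(9) = 1.

1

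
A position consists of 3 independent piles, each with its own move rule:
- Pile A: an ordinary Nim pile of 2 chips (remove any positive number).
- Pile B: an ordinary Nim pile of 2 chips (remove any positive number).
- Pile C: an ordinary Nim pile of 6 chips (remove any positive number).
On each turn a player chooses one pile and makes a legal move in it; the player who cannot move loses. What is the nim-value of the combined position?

6

Pile A is a plain Nim pile of size 2, so its Grundy value is 2.
Pile B is a plain Nim pile of size 2, so its Grundy value is 2.
Pile C is a plain Nim pile of size 6, so its Grundy value is 6.
By the Sprague-Grundy theorem, the Grundy value of a sum of independent games is the XOR of the component values.
Combined value = 2 ⊕ 2 ⊕ 6 = 6.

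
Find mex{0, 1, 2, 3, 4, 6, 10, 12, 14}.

The values 0, 1, 2, 3, 4 are all present; 5 is the first non-negative integer missing from the set.

5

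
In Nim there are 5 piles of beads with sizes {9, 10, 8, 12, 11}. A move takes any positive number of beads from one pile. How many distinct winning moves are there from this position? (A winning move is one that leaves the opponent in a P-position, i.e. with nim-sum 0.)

5

Compute the nim-sum pairwise:
9 ⊕ 10 = 3
3 ⊕ 8 = 11
11 ⊕ 12 = 7
7 ⊕ 11 = 12
The overall nim-sum is X = 12. A pile of size p has a winning move iff p XOR X < p (reduce it to p XOR X).
  9: 9 XOR 12 = 5 < 9 — winning move (to 5).
  10: 10 XOR 12 = 6 < 10 — winning move (to 6).
  8: 8 XOR 12 = 4 < 8 — winning move (to 4).
  12: 12 XOR 12 = 0 < 12 — winning move (to 0).
  11: 11 XOR 12 = 7 < 11 — winning move (to 7).
That gives 5 winning moves.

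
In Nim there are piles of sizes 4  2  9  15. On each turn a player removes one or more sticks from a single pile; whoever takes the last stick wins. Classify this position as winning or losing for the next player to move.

Losing position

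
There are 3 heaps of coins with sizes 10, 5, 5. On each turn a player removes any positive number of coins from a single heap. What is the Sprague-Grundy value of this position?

10

Write each in binary and XOR column by column:
  1010  (10)
  0101  (5)
  0101  (5)
  ----
  1010  (10)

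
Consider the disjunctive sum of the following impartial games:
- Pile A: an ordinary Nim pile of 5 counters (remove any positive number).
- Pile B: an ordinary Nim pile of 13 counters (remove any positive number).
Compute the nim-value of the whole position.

8

Pile A is a plain Nim pile of size 5, so its Grundy value is 5.
Pile B is a plain Nim pile of size 13, so its Grundy value is 13.
The value of a disjunctive sum is the nim-sum of the parts.
Combined value = 5 XOR 13 = 8.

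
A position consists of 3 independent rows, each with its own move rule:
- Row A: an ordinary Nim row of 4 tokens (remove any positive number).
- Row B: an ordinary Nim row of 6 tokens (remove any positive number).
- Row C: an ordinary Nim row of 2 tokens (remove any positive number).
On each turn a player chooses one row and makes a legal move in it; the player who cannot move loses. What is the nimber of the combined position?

0

Row A is a plain Nim row of size 4, so its Grundy value is 4.
Row B is a plain Nim row of size 6, so its Grundy value is 6.
Row C is a plain Nim row of size 2, so its Grundy value is 2.
By the Sprague-Grundy theorem, the Grundy value of a sum of independent games is the XOR of the component values.
Combined value = 4 ⊕ 6 ⊕ 2 = 0.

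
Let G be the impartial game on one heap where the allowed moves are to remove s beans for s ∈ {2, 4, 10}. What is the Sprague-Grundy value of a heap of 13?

Grundy values for subtraction set {2, 4, 10}:
g(0) = mex{} = 0
g(1) = mex{} = 0
g(2) = mex{0} = 1
g(3) = mex{0} = 1
g(4) = mex{0,1} = 2
g(5) = mex{0,1} = 2
g(6) = mex{1,2} = 0
g(7) = mex{1,2} = 0
g(8) = mex{0,2} = 1
g(9) = mex{0,2} = 1
g(10) = mex{0,1} = 2
g(11) = mex{0,1} = 2
g(12) = mex{1,2} = 0
g(13) = mex{1,2} = 0
So g(13) = 0.

0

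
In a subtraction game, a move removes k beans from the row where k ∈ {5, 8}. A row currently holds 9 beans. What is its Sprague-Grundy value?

Grundy values for subtraction set {5, 8}:
g(0) = mex{} = 0
g(1) = mex{} = 0
g(2) = mex{} = 0
g(3) = mex{} = 0
g(4) = mex{} = 0
g(5) = mex{0} = 1
g(6) = mex{0} = 1
g(7) = mex{0} = 1
g(8) = mex{0} = 1
g(9) = mex{0} = 1
So g(9) = 1.

1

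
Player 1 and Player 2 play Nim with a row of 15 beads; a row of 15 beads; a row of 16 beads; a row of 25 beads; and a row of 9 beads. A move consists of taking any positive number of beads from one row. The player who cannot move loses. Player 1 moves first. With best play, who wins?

Player 2 wins

Nim-sum: 15 XOR 15 XOR 16 XOR 25 XOR 9 = 0.
The nim-sum is 0, so this is a P-position: the player to move is in a losing position under optimal play; Player 1 is about to move from it and so loses — Player 2 wins.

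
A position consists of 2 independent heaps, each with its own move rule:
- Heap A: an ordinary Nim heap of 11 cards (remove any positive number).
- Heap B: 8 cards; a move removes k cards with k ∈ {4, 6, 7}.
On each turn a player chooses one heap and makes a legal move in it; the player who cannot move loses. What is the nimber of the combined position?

9

Heap A is a plain Nim heap of size 11, so its Grundy value is 11.
Grundy values for heap B (subtraction set {4, 6, 7}):
k:     0  1  2  3  4  5  6  7  8
g(k):  0  0  0  0  1  1  1  1  2
So g(8) = 2.
By the Sprague-Grundy theorem, the Grundy value of a sum of independent games is the XOR of the component values.
Combined value = 11 XOR 2 = 9.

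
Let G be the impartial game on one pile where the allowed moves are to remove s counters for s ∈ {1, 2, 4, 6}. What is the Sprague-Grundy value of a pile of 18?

2

Grundy values for subtraction set {1, 2, 4, 6}:
k:     0  1  2  3  4  5  6  7  8  9 10 11 12 13 14 15 16 17 18
g(k):  0  1  2  0  1  2  3  4  0  1  2  0  1  2  3  4  0  1  2
So g(18) = 2.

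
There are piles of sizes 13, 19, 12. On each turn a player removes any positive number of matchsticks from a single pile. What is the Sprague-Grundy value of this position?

Write each in binary and XOR column by column:
  01101  (13)
  10011  (19)
  01100  (12)
  -----
  10010  (18)

18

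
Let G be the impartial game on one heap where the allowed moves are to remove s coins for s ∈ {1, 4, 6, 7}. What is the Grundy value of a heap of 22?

Grundy values for subtraction set {1, 4, 6, 7}:
k:     0  1  2  3  4  5  6  7  8  9 10 11 12 13 14 15 16 17 18 19 20 21 22
g(k):  0  1  0  1  2  0  1  2  3  2  0  1  2  0  1  0  1  2  0  1  2  3  2
So g(22) = 2.

2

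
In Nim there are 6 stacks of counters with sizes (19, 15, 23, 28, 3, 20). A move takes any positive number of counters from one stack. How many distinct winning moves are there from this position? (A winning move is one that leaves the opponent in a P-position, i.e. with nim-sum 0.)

0

Write each in binary and XOR column by column:
  10011  (19)
  01111  (15)
  10111  (23)
  11100  (28)
  00011  (3)
  10100  (20)
  -----
  00000  (0)
The nim-sum is already 0, so every move leaves a nonzero nim-sum — there are no winning moves.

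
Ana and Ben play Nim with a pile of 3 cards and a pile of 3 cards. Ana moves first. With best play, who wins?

Ben wins

Write each in binary and XOR column by column:
  11  (3)
  11  (3)
  --
  00  (0)
The nim-sum is 0, so this is a P-position: the player to move is in a losing position under optimal play; Ana is about to move from it and so loses — Ben wins.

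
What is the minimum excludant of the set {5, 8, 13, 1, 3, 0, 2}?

The values 0, 1, 2, 3 are all present; 4 is the first non-negative integer missing from the set.

4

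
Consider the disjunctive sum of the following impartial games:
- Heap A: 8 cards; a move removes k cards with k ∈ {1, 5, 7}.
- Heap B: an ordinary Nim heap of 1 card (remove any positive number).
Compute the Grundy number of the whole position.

1

Grundy values for heap A (subtraction set {1, 5, 7}):
k:     0  1  2  3  4  5  6  7  8
g(k):  0  1  0  1  0  1  0  1  0
So g(8) = 0.
Heap B is a plain Nim heap of size 1, so its Grundy value is 1.
By the Sprague-Grundy theorem, the Grundy value of a sum of independent games is the XOR of the component values.
Combined value = 0 ⊕ 1 = 1.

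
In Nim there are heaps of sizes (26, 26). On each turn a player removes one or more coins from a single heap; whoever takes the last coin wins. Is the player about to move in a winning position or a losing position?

Compute the nim-sum pairwise:
26 ^ 26 = 0
The nim-sum is 0, so this is a P-position: the player to move is in a losing position under optimal play.

Losing position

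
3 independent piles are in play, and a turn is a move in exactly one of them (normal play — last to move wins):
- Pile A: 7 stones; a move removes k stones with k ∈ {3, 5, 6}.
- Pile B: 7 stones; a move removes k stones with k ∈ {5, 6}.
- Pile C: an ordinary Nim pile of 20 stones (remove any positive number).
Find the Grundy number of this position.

23

Grundy values for pile A (subtraction set {3, 5, 6}):
g(0) = mex{} = 0
g(1) = mex{} = 0
g(2) = mex{} = 0
g(3) = mex{0} = 1
g(4) = mex{0} = 1
g(5) = mex{0} = 1
g(6) = mex{0,1} = 2
g(7) = mex{0,1} = 2
So g(7) = 2.
Grundy values for pile B (subtraction set {5, 6}):
k:     0  1  2  3  4  5  6  7
g(k):  0  0  0  0  0  1  1  1
So g(7) = 1.
Pile C is a plain Nim pile of size 20, so its Grundy value is 20.
By the Sprague-Grundy theorem, the Grundy value of a sum of independent games is the XOR of the component values.
Combined value = 2 ⊕ 1 ⊕ 20 = 23.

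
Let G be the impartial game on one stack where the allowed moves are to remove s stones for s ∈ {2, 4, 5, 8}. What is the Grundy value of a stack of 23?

Grundy values for subtraction set {2, 4, 5, 8}:
k:     0  1  2  3  4  5  6  7  8  9 10 11 12 13 14 15 16 17 18 19 20 21 22 23
g(k):  0  0  1  1  2  2  3  0  4  1  0  2  1  0  2  1  0  2  1  0  2  1  0  2
So g(23) = 2.

2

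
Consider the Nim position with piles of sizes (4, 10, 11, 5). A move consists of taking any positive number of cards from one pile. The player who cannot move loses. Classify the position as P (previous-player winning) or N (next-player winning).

P-position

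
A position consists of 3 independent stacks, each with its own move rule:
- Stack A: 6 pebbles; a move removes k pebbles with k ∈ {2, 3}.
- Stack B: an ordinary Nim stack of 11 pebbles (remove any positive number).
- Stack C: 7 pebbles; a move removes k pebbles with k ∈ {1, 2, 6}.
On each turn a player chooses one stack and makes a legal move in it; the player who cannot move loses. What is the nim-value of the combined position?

Grundy values for stack A (subtraction set {2, 3}):
k:     0  1  2  3  4  5  6
g(k):  0  0  1  1  2  0  0
So g(6) = 0.
Stack B is a plain Nim stack of size 11, so its Grundy value is 11.
For stack C, compute g(0), g(1), … with moves {1, 2, 6}:
k:     0  1  2  3  4  5  6  7
g(k):  0  1  2  0  1  2  3  0
So g(7) = 0.
By the Sprague-Grundy theorem, the Grundy value of a sum of independent games is the XOR of the component values.
Combined value = 0 ⊕ 11 ⊕ 0 = 11.

11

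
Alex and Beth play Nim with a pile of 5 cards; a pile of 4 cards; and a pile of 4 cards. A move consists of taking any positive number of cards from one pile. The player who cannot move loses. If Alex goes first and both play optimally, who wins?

Compute the nim-sum pairwise:
5 ⊕ 4 = 1
1 ⊕ 4 = 5
The nim-sum is 5 ≠ 0, so this is an N-position: the player to move can win; Alex has a winning move.

Alex wins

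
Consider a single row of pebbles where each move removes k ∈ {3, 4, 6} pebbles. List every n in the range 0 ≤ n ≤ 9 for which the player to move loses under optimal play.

0, 1, 2, 9

Compute g(0), g(1), … for moves {3, 4, 6}:
k:     0  1  2  3  4  5  6  7  8  9
g(k):  0  0  0  1  1  1  2  2  2  0
The P-positions (g = 0) in 0..9 are 0, 1, 2, 9.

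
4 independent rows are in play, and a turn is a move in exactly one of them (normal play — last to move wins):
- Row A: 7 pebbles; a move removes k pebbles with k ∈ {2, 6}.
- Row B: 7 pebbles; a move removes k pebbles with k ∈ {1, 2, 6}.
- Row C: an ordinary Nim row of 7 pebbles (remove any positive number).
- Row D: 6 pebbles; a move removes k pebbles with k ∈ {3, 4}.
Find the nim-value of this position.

Grundy values for row A (subtraction set {2, 6}):
g(0) = mex{} = 0
g(1) = mex{} = 0
g(2) = mex{0} = 1
g(3) = mex{0} = 1
g(4) = mex{1} = 0
g(5) = mex{1} = 0
g(6) = mex{0} = 1
g(7) = mex{0} = 1
So g(7) = 1.
For row B, compute g(0), g(1), … with moves {1, 2, 6}:
k:     0  1  2  3  4  5  6  7
g(k):  0  1  2  0  1  2  3  0
So g(7) = 0.
Row C is a plain Nim row of size 7, so its Grundy value is 7.
For row D, compute g(0), g(1), … with moves {3, 4}:
k:     0  1  2  3  4  5  6
g(k):  0  0  0  1  1  1  2
So g(6) = 2.
By the Sprague-Grundy theorem, the Grundy value of a sum of independent games is the XOR of the component values.
Combined value = 1 XOR 0 XOR 7 XOR 2 = 4.

4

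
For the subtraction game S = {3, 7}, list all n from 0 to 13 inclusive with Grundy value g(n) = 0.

Compute g(0), g(1), … for moves {3, 7}:
k:     0  1  2  3  4  5  6  7  8  9 10 11 12 13
g(k):  0  0  0  1  1  1  0  2  2  1  0  0  0  1
The P-positions (g = 0) in 0..13 are 0, 1, 2, 6, 10, 11, 12.

0, 1, 2, 6, 10, 11, 12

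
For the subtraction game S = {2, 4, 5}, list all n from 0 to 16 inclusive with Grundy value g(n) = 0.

Compute g(0), g(1), … for moves {2, 4, 5}:
k:     0  1  2  3  4  5  6  7  8  9 10 11 12 13 14 15 16
g(k):  0  0  1  1  2  2  3  0  0  1  1  2  2  3  0  0  1
The P-positions (g = 0) in 0..16 are 0, 1, 7, 8, 14, 15.

0, 1, 7, 8, 14, 15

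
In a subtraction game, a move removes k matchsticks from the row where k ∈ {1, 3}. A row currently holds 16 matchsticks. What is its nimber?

Build the Grundy sequence with g(k) = mex{g(k−s) : s ∈ {1, 3}, s ≤ k}:
k:     0  1  2  3  4  5  6  7  8  9 10 11 12 13 14 15 16
g(k):  0  1  0  1  0  1  0  1  0  1  0  1  0  1  0  1  0
So g(16) = 0.

0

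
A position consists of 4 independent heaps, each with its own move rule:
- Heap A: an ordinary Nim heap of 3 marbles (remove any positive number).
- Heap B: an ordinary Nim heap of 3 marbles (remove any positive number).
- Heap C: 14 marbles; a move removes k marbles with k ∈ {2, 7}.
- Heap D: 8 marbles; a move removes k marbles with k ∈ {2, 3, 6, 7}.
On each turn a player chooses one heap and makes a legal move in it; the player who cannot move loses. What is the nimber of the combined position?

2

Heap A is a plain Nim heap of size 3, so its Grundy value is 3.
Heap B is a plain Nim heap of size 3, so its Grundy value is 3.
Grundy values for heap C (subtraction set {2, 7}):
k:     0  1  2  3  4  5  6  7  8  9 10 11 12 13 14
g(k):  0  0  1  1  0  0  1  1  2  0  0  1  1  0  0
So g(14) = 0.
Build the Grundy sequence for heap D with g(k) = mex{g(k−s) : s ∈ {2, 3, 6, 7}, s ≤ k}:
g(0) = mex{} = 0
g(1) = mex{} = 0
g(2) = mex{0} = 1
g(3) = mex{0} = 1
g(4) = mex{0,1} = 2
g(5) = mex{1} = 0
g(6) = mex{0,1,2} = 3
g(7) = mex{0,2} = 1
g(8) = mex{0,1,3} = 2
So g(8) = 2.
By the Sprague-Grundy theorem, the Grundy value of a sum of independent games is the XOR of the component values.
Combined value = 3 ⊕ 3 ⊕ 0 ⊕ 2 = 2.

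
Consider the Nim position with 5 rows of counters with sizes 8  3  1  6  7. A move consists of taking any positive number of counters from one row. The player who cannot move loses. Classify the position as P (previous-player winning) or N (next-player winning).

N-position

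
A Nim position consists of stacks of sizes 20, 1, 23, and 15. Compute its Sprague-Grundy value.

13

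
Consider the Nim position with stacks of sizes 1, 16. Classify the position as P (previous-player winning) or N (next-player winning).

N-position

Nim-sum: 1 ⊕ 16 = 17.
The nim-sum is 17 ≠ 0, so this is an N-position: the player to move can win.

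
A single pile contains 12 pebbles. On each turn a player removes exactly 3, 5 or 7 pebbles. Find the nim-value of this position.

0

Grundy values for subtraction set {3, 5, 7}:
k:     0  1  2  3  4  5  6  7  8  9 10 11 12
g(k):  0  0  0  1  1  1  2  2  2  3  0  0  0
So g(12) = 0.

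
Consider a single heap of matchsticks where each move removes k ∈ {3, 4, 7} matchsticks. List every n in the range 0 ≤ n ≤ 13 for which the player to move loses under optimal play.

Grundy values for subtraction set {3, 4, 7}:
g(0) = mex{} = 0
g(1) = mex{} = 0
g(2) = mex{} = 0
g(3) = mex{0} = 1
g(4) = mex{0} = 1
g(5) = mex{0} = 1
g(6) = mex{0,1} = 2
g(7) = mex{0,1} = 2
g(8) = mex{0,1} = 2
g(9) = mex{0,1,2} = 3
g(10) = mex{1,2} = 0
g(11) = mex{1,2} = 0
g(12) = mex{1,2,3} = 0
g(13) = mex{0,2,3} = 1
The P-positions (g = 0) in 0..13 are 0, 1, 2, 10, 11, 12.

0, 1, 2, 10, 11, 12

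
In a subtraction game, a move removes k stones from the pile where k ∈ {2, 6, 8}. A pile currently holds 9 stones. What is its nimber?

2

Grundy values for subtraction set {2, 6, 8}:
g(0) = mex{} = 0
g(1) = mex{} = 0
g(2) = mex{0} = 1
g(3) = mex{0} = 1
g(4) = mex{1} = 0
g(5) = mex{1} = 0
g(6) = mex{0} = 1
g(7) = mex{0} = 1
g(8) = mex{0,1} = 2
g(9) = mex{0,1} = 2
So g(9) = 2.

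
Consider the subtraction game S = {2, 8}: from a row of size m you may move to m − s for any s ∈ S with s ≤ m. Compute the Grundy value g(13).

1

Build the Grundy sequence with g(k) = mex{g(k−s) : s ∈ {2, 8}, s ≤ k}:
k:     0  1  2  3  4  5  6  7  8  9 10 11 12 13
g(k):  0  0  1  1  0  0  1  1  2  2  0  0  1  1
So g(13) = 1.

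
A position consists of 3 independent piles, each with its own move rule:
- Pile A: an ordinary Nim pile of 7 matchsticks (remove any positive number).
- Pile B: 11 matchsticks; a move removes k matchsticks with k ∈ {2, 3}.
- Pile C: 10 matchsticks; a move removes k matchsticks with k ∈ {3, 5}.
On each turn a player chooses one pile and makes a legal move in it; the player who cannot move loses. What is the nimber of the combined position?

7

Pile A is a plain Nim pile of size 7, so its Grundy value is 7.
Grundy values for pile B (subtraction set {2, 3}):
k:     0  1  2  3  4  5  6  7  8  9 10 11
g(k):  0  0  1  1  2  0  0  1  1  2  0  0
So g(11) = 0.
For pile C, compute g(0), g(1), … with moves {3, 5}:
g(0) = mex{} = 0
g(1) = mex{} = 0
g(2) = mex{} = 0
g(3) = mex{0} = 1
g(4) = mex{0} = 1
g(5) = mex{0} = 1
g(6) = mex{0,1} = 2
g(7) = mex{0,1} = 2
g(8) = mex{1} = 0
g(9) = mex{1,2} = 0
g(10) = mex{1,2} = 0
So g(10) = 0.
The value of a disjunctive sum is the nim-sum of the parts.
Combined value = 7 ⊕ 0 ⊕ 0 = 7.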